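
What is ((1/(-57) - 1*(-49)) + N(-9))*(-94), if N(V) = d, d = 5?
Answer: -289238/57 ≈ -5074.4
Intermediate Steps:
N(V) = 5
((1/(-57) - 1*(-49)) + N(-9))*(-94) = ((1/(-57) - 1*(-49)) + 5)*(-94) = ((-1/57 + 49) + 5)*(-94) = (2792/57 + 5)*(-94) = (3077/57)*(-94) = -289238/57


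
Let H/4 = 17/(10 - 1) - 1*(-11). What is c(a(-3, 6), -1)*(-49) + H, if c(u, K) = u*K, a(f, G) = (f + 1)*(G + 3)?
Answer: -7474/9 ≈ -830.44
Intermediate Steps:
a(f, G) = (1 + f)*(3 + G)
H = 464/9 (H = 4*(17/(10 - 1) - 1*(-11)) = 4*(17/9 + 11) = 4*(116/9) = 464/9 ≈ 51.556)
c(u, K) = K*u
c(a(-3, 6), -1)*(-49) + H = -(3 + 6 + 3*(-3) + 6*(-3))*(-49) + 464/9 = -(3 + 6 - 9 - 18)*(-49) + 464/9 = -1*(-18)*(-49) + 464/9 = 18*(-49) + 464/9 = -882 + 464/9 = -7474/9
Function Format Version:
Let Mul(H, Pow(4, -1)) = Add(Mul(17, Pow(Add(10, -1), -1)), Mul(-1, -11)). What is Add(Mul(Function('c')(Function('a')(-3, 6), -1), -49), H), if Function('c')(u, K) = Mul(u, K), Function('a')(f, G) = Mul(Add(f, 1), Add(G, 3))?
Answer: Rational(-7474, 9) ≈ -830.44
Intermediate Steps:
Function('a')(f, G) = Mul(Add(1, f), Add(3, G))
H = Rational(464, 9) (H = Mul(4, Add(Mul(17, Pow(Add(10, -1), -1)), Mul(-1, -11))) = Mul(4, Add(Mul(17, Pow(9, -1)), 11)) = Mul(4, Add(Mul(17, Rational(1, 9)), 11)) = Mul(4, Add(Rational(17, 9), 11)) = Mul(4, Rational(116, 9)) = Rational(464, 9) ≈ 51.556)
Function('c')(u, K) = Mul(K, u)
Add(Mul(Function('c')(Function('a')(-3, 6), -1), -49), H) = Add(Mul(Mul(-1, Add(3, 6, Mul(3, -3), Mul(6, -3))), -49), Rational(464, 9)) = Add(Mul(Mul(-1, Add(3, 6, -9, -18)), -49), Rational(464, 9)) = Add(Mul(Mul(-1, -18), -49), Rational(464, 9)) = Add(Mul(18, -49), Rational(464, 9)) = Add(-882, Rational(464, 9)) = Rational(-7474, 9)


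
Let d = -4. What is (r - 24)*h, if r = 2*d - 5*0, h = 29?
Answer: -928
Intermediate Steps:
r = -8 (r = 2*(-4) - 5*0 = -8 + 0 = -8)
(r - 24)*h = (-8 - 24)*29 = -32*29 = -928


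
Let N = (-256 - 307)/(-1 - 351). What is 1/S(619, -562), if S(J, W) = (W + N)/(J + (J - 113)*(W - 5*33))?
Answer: 129269536/197261 ≈ 655.32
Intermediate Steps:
N = 563/352 (N = -563/(-352) = -563*(-1/352) = 563/352 ≈ 1.5994)
S(J, W) = (563/352 + W)/(J + (-165 + W)*(-113 + J)) (S(J, W) = (W + 563/352)/(J + (J - 113)*(W - 5*33)) = (563/352 + W)/(J + (-113 + J)*(W - 165)) = (563/352 + W)/(J + (-113 + J)*(-165 + W)) = (563/352 + W)/(J + (-165 + W)*(-113 + J)))
1/S(619, -562) = 1/((563/352 - 562)/(18645 - 164*619 - 113*(-562) + 619*(-562))) = 1/(-197261/352/(18645 - 101516 + 63506 - 347878)) = 1/(-197261/352/(-367243)) = 1/(-1/367243*(-197261/352)) = 1/(197261/129269536) = 129269536/197261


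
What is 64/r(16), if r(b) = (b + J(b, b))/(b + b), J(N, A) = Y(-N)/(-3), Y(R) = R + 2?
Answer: 3072/31 ≈ 99.097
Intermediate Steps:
Y(R) = 2 + R
J(N, A) = -2/3 + N/3 (J(N, A) = (2 - N)/(-3) = (2 - N)*(-1/3) = -2/3 + N/3)
r(b) = (-2/3 + 4*b/3)/(2*b) (r(b) = (b + (-2/3 + b/3))/(b + b) = (-2/3 + 4*b/3)/((2*b)) = (-2/3 + 4*b/3)*(1/(2*b)) = (-2/3 + 4*b/3)/(2*b))
64/r(16) = 64/(((1/3)*(-1 + 2*16)/16)) = 64/(((1/3)*(1/16)*(-1 + 32))) = 64/(((1/3)*(1/16)*31)) = 64/(31/48) = 64*(48/31) = 3072/31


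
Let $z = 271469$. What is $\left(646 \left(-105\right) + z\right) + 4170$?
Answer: $207809$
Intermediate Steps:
$\left(646 \left(-105\right) + z\right) + 4170 = \left(646 \left(-105\right) + 271469\right) + 4170 = \left(-67830 + 271469\right) + 4170 = 203639 + 4170 = 207809$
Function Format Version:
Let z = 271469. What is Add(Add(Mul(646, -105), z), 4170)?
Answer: 207809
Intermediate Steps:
Add(Add(Mul(646, -105), z), 4170) = Add(Add(Mul(646, -105), 271469), 4170) = Add(Add(-67830, 271469), 4170) = Add(203639, 4170) = 207809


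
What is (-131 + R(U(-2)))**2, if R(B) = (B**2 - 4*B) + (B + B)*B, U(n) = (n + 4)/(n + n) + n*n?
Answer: 187489/16 ≈ 11718.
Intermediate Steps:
U(n) = n**2 + (4 + n)/(2*n) (U(n) = (4 + n)/((2*n)) + n**2 = (4 + n)*(1/(2*n)) + n**2 = (4 + n)/(2*n) + n**2 = n**2 + (4 + n)/(2*n))
R(B) = -4*B + 3*B**2 (R(B) = (B**2 - 4*B) + (2*B)*B = (B**2 - 4*B) + 2*B**2 = -4*B + 3*B**2)
(-131 + R(U(-2)))**2 = (-131 + ((2 + (-2)**3 + (1/2)*(-2))/(-2))*(-4 + 3*((2 + (-2)**3 + (1/2)*(-2))/(-2))))**2 = (-131 + (-(2 - 8 - 1)/2)*(-4 + 3*(-(2 - 8 - 1)/2)))**2 = (-131 + (-1/2*(-7))*(-4 + 3*(-1/2*(-7))))**2 = (-131 + 7*(-4 + 3*(7/2))/2)**2 = (-131 + 7*(-4 + 21/2)/2)**2 = (-131 + (7/2)*(13/2))**2 = (-131 + 91/4)**2 = (-433/4)**2 = 187489/16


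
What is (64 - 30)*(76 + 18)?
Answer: 3196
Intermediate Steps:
(64 - 30)*(76 + 18) = 34*94 = 3196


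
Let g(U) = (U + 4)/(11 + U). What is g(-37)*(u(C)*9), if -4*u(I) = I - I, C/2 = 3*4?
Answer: 0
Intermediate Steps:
C = 24 (C = 2*(3*4) = 2*12 = 24)
u(I) = 0 (u(I) = -(I - I)/4 = -1/4*0 = 0)
g(U) = (4 + U)/(11 + U)
g(-37)*(u(C)*9) = ((4 - 37)/(11 - 37))*(0*9) = (-33/(-26))*0 = -1/26*(-33)*0 = (33/26)*0 = 0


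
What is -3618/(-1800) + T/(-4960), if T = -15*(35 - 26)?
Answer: 50523/24800 ≈ 2.0372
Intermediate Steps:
T = -135 (T = -15*9 = -135)
-3618/(-1800) + T/(-4960) = -3618/(-1800) - 135/(-4960) = -3618*(-1/1800) - 135*(-1/4960) = 201/100 + 27/992 = 50523/24800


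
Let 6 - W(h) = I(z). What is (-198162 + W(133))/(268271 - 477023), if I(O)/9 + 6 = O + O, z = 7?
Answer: 16519/17396 ≈ 0.94959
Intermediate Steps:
I(O) = -54 + 18*O (I(O) = -54 + 9*(O + O) = -54 + 9*(2*O) = -54 + 18*O)
W(h) = -66 (W(h) = 6 - (-54 + 18*7) = 6 - (-54 + 126) = 6 - 1*72 = 6 - 72 = -66)
(-198162 + W(133))/(268271 - 477023) = (-198162 - 66)/(268271 - 477023) = -198228/(-208752) = -198228*(-1/208752) = 16519/17396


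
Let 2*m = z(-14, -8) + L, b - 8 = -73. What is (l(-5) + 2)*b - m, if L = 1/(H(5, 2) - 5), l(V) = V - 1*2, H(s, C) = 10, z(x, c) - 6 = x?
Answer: 3289/10 ≈ 328.90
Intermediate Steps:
z(x, c) = 6 + x
b = -65 (b = 8 - 73 = -65)
l(V) = -2 + V (l(V) = V - 2 = -2 + V)
L = 1/5 (L = 1/(10 - 5) = 1/5 ≈ 0.20000)
m = -39/10 (m = ((6 - 14) + 1/5)/2 = (-8 + 1/5)/2 = (1/2)*(-39/5) = -39/10 ≈ -3.9000)
(l(-5) + 2)*b - m = ((-2 - 5) + 2)*(-65) - 1*(-39/10) = (-7 + 2)*(-65) + 39/10 = -5*(-65) + 39/10 = 325 + 39/10 = 3289/10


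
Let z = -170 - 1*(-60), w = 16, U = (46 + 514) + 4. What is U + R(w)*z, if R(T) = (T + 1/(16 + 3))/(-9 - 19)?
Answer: 166799/266 ≈ 627.06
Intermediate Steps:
U = 564 (U = 560 + 4 = 564)
z = -110 (z = -170 + 60 = -110)
R(T) = -1/532 - T/28 (R(T) = (T + 1/19)/(-28) = (T + 1/19)*(-1/28) = (1/19 + T)*(-1/28) = -1/532 - T/28)
U + R(w)*z = 564 + (-1/532 - 1/28*16)*(-110) = 564 + (-1/532 - 4/7)*(-110) = 564 - 305/532*(-110) = 564 + 16775/266 = 166799/266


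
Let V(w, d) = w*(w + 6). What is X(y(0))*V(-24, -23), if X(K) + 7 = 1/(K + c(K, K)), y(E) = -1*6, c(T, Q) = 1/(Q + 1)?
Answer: -95904/31 ≈ -3093.7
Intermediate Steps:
c(T, Q) = 1/(1 + Q)
V(w, d) = w*(6 + w)
y(E) = -6
X(K) = -7 + 1/(K + 1/(1 + K))
X(y(0))*V(-24, -23) = ((-7 - (1 - 6)*(-1 + 7*(-6)))/(1 - 6*(1 - 6)))*(-24*(6 - 24)) = ((-7 - 1*(-5)*(-1 - 42))/(1 - 6*(-5)))*(-24*(-18)) = ((-7 - 1*(-5)*(-43))/(1 + 30))*432 = ((-7 - 215)/31)*432 = ((1/31)*(-222))*432 = -222/31*432 = -95904/31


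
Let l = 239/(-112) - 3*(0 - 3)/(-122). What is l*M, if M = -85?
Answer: 1282055/6832 ≈ 187.65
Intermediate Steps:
l = -15083/6832 (l = 239*(-1/112) - 3*(-3)*(-1/122) = -239/112 + 9*(-1/122) = -239/112 - 9/122 = -15083/6832 ≈ -2.2077)
l*M = -15083/6832*(-85) = 1282055/6832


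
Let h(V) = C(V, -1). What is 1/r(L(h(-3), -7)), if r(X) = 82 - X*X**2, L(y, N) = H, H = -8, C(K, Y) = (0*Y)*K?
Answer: 1/594 ≈ 0.0016835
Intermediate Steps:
C(K, Y) = 0 (C(K, Y) = 0*K = 0)
h(V) = 0
L(y, N) = -8
r(X) = 82 - X**3
1/r(L(h(-3), -7)) = 1/(82 - 1*(-8)**3) = 1/(82 - 1*(-512)) = 1/(82 + 512) = 1/594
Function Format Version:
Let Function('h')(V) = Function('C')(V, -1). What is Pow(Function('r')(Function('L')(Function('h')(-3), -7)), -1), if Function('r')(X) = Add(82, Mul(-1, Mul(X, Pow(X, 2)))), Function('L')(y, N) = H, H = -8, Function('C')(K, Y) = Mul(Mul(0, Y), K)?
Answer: Rational(1, 594) ≈ 0.0016835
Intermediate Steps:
Function('C')(K, Y) = 0 (Function('C')(K, Y) = Mul(0, K) = 0)
Function('h')(V) = 0
Function('L')(y, N) = -8
Function('r')(X) = Add(82, Mul(-1, Pow(X, 3)))
Pow(Function('r')(Function('L')(Function('h')(-3), -7)), -1) = Pow(Add(82, Mul(-1, Pow(-8, 3))), -1) = Pow(Add(82, Mul(-1, -512)), -1) = Pow(Add(82, 512), -1) = Pow(594, -1) = Rational(1, 594)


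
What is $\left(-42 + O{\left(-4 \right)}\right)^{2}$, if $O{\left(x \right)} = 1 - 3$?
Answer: $1936$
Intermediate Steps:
$O{\left(x \right)} = -2$ ($O{\left(x \right)} = 1 - 3 = -2$)
$\left(-42 + O{\left(-4 \right)}\right)^{2} = \left(-42 - 2\right)^{2} = \left(-44\right)^{2} = 1936$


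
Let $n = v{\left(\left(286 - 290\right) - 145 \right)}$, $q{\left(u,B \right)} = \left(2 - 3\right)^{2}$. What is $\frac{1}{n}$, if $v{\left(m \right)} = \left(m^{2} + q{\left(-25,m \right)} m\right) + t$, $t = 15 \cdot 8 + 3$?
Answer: $\frac{1}{22175} \approx 4.5096 \cdot 10^{-5}$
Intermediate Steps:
$t = 123$ ($t = 120 + 3 = 123$)
$q{\left(u,B \right)} = 1$ ($q{\left(u,B \right)} = \left(-1\right)^{2} = 1$)
$v{\left(m \right)} = 123 + m + m^{2}$ ($v{\left(m \right)} = \left(m^{2} + 1 m\right) + 123 = \left(m^{2} + m\right) + 123 = \left(m + m^{2}\right) + 123 = 123 + m + m^{2}$)
$n = 22175$ ($n = 123 + \left(\left(286 - 290\right) - 145\right) + \left(\left(286 - 290\right) - 145\right)^{2} = 123 - 149 + \left(-4 - 145\right)^{2} = 123 - 149 + \left(-149\right)^{2} = 123 - 149 + 22201 = 22175$)
$\frac{1}{n} = \frac{1}{22175}$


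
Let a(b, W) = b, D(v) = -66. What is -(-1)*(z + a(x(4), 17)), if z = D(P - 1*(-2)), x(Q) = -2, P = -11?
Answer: -68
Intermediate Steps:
z = -66
-(-1)*(z + a(x(4), 17)) = -(-1)*(-66 - 2) = -(-1)*(-68) = -1*68 = -68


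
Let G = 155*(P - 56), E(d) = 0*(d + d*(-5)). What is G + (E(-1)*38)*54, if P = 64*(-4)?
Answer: -48360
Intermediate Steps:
P = -256
E(d) = 0 (E(d) = 0*(d - 5*d) = 0*(-4*d) = 0)
G = -48360 (G = 155*(-256 - 56) = 155*(-312) = -48360)
G + (E(-1)*38)*54 = -48360 + (0*38)*54 = -48360 + 0*54 = -48360 + 0 = -48360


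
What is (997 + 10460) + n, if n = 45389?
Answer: 56846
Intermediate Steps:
(997 + 10460) + n = (997 + 10460) + 45389 = 11457 + 45389 = 56846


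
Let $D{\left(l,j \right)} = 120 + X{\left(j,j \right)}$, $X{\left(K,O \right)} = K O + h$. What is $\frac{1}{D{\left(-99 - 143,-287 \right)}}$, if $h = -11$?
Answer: $\frac{1}{82478} \approx 1.2124 \cdot 10^{-5}$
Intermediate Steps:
$X{\left(K,O \right)} = -11 + K O$ ($X{\left(K,O \right)} = K O - 11 = -11 + K O$)
$D{\left(l,j \right)} = 109 + j^{2}$ ($D{\left(l,j \right)} = 120 + \left(-11 + j j\right) = 120 + \left(-11 + j^{2}\right) = 109 + j^{2}$)
$\frac{1}{D{\left(-99 - 143,-287 \right)}} = \frac{1}{109 + \left(-287\right)^{2}} = \frac{1}{109 + 82369} = \frac{1}{82478}$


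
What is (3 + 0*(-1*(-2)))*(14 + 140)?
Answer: 462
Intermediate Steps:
(3 + 0*(-1*(-2)))*(14 + 140) = (3 + 0*2)*154 = (3 + 0)*154 = 3*154 = 462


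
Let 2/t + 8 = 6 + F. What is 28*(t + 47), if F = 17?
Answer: 19796/15 ≈ 1319.7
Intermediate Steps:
t = 2/15 (t = 2/(-8 + (6 + 17)) = 2/(-8 + 23) = 2/15 ≈ 0.13333)
28*(t + 47) = 28*(2/15 + 47) = 28*(707/15) = 19796/15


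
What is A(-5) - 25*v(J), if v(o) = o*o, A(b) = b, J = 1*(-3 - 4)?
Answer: -1230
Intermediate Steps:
J = -7 (J = 1*(-7) = -7)
v(o) = o**2
A(-5) - 25*v(J) = -5 - 25*(-7)**2 = -5 - 25*49 = -5 - 1225 = -1230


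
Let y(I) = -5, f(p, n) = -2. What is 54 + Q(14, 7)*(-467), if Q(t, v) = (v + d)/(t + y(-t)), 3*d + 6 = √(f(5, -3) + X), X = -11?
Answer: -1849/9 - 467*I*√13/27 ≈ -205.44 - 62.363*I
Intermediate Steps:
d = -2 + I*√13/3 (d = -2 + √(-2 - 11)/3 = -2 + √(-13)/3 = -2 + (I*√13)/3 = -2 + I*√13/3 ≈ -2.0 + 1.2019*I)
Q(t, v) = (-2 + v + I*√13/3)/(-5 + t) (Q(t, v) = (v + (-2 + I*√13/3))/(t - 5) = (-2 + v + I*√13/3)/(-5 + t))
54 + Q(14, 7)*(-467) = 54 + ((-2 + 7 + I*√13/3)/(-5 + 14))*(-467) = 54 + ((5 + I*√13/3)/9)*(-467) = 54 + (5/9 + I*√13/27)*(-467) = 54 + (-2335/9 - 467*I*√13/27) = -1849/9 - 467*I*√13/27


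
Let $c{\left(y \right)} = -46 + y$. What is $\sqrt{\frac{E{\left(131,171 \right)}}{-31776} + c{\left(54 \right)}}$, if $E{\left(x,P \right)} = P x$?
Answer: $\frac{\sqrt{51152078}}{2648} \approx 2.7009$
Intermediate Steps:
$\sqrt{\frac{E{\left(131,171 \right)}}{-31776} + c{\left(54 \right)}} = \sqrt{\frac{171 \cdot 131}{-31776} + \left(-46 + 54\right)} = \sqrt{22401 \left(- \frac{1}{31776}\right) + 8} = \sqrt{- \frac{7467}{10592} + 8} = \sqrt{\frac{77269}{10592}} = \frac{\sqrt{51152078}}{2648}$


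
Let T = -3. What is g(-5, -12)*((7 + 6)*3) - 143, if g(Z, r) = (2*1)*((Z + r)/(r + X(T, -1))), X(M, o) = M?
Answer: -273/5 ≈ -54.600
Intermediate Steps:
g(Z, r) = 2*(Z + r)/(-3 + r) (g(Z, r) = (2*1)*((Z + r)/(r - 3)) = 2*((Z + r)/(-3 + r)) = 2*(Z + r)/(-3 + r))
g(-5, -12)*((7 + 6)*3) - 143 = (2*(-5 - 12)/(-3 - 12))*((7 + 6)*3) - 143 = (2*(-17)/(-15))*(13*3) - 143 = (2*(-1/15)*(-17))*39 - 143 = (34/15)*39 - 143 = 442/5 - 143 = -273/5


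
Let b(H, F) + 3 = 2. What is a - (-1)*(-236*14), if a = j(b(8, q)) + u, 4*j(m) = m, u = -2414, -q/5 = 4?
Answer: -22873/4 ≈ -5718.3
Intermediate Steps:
q = -20 (q = -5*4 = -20)
b(H, F) = -1 (b(H, F) = -3 + 2 = -1)
j(m) = m/4
a = -9657/4 (a = (¼)*(-1) - 2414 = -¼ - 2414 = -9657/4 ≈ -2414.3)
a - (-1)*(-236*14) = -9657/4 - (-1)*(-236*14) = -9657/4 - (-1)*(-3304) = -9657/4 - 1*3304 = -9657/4 - 3304 = -22873/4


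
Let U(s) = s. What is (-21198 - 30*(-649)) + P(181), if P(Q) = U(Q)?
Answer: -1547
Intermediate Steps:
P(Q) = Q
(-21198 - 30*(-649)) + P(181) = (-21198 - 30*(-649)) + 181 = (-21198 + 19470) + 181 = -1728 + 181 = -1547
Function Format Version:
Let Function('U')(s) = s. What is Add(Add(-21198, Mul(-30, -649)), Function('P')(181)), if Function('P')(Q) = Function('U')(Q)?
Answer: -1547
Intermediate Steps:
Function('P')(Q) = Q
Add(Add(-21198, Mul(-30, -649)), Function('P')(181)) = Add(Add(-21198, Mul(-30, -649)), 181) = Add(Add(-21198, 19470), 181) = Add(-1728, 181) = -1547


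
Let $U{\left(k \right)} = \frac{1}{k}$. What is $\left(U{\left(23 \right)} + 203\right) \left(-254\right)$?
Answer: $- \frac{1186180}{23} \approx -51573.0$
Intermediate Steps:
$\left(U{\left(23 \right)} + 203\right) \left(-254\right) = \left(\frac{1}{23} + 203\right) \left(-254\right) = \frac{4670}{23} \left(-254\right) = - \frac{1186180}{23}$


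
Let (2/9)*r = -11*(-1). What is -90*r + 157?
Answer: -4298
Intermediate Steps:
r = 99/2 (r = 9*(-11*(-1))/2 = (9/2)*11 = 99/2 ≈ 49.500)
-90*r + 157 = -90*99/2 + 157 = -4455 + 157 = -4298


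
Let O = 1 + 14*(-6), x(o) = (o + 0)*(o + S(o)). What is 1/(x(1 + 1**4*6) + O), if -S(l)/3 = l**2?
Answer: -1/1063 ≈ -0.00094073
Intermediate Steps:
S(l) = -3*l**2
x(o) = o*(o - 3*o**2) (x(o) = (o + 0)*(o - 3*o**2) = o*(o - 3*o**2))
O = -83 (O = 1 - 84 = -83)
1/(x(1 + 1**4*6) + O) = 1/((1 + 1**4*6)**2*(1 - 3*(1 + 1**4*6)) - 83) = 1/((1 + 1*6)**2*(1 - 3*(1 + 1*6)) - 83) = 1/((1 + 6)**2*(1 - 3*(1 + 6)) - 83) = 1/(7**2*(1 - 3*7) - 83) = 1/(49*(1 - 21) - 83) = 1/(49*(-20) - 83) = 1/(-980 - 83) = 1/(-1063) = -1/1063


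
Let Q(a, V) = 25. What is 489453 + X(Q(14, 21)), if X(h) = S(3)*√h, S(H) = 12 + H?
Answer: 489528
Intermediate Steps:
X(h) = 15*√h (X(h) = (12 + 3)*√h = 15*√h)
489453 + X(Q(14, 21)) = 489453 + 15*√25 = 489453 + 15*5 = 489453 + 75 = 489528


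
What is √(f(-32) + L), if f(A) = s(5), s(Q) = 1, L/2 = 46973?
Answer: √93947 ≈ 306.51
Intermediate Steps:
L = 93946 (L = 2*46973 = 93946)
f(A) = 1
√(f(-32) + L) = √(1 + 93946) = √93947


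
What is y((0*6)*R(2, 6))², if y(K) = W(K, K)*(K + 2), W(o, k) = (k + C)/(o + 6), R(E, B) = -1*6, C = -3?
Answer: 1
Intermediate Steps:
R(E, B) = -6
W(o, k) = (-3 + k)/(6 + o) (W(o, k) = (k - 3)/(o + 6) = (-3 + k)/(6 + o))
y(K) = (-3 + K)*(2 + K)/(6 + K) (y(K) = ((-3 + K)/(6 + K))*(K + 2) = ((-3 + K)/(6 + K))*(2 + K) = (-3 + K)*(2 + K)/(6 + K))
y((0*6)*R(2, 6))² = ((-3 + (0*6)*(-6))*(2 + (0*6)*(-6))/(6 + (0*6)*(-6)))² = ((-3 + 0*(-6))*(2 + 0*(-6))/(6 + 0*(-6)))² = ((-3 + 0)*(2 + 0)/(6 + 0))² = (-3*2/6)² = ((⅙)*(-3)*2)² = (-1)² = 1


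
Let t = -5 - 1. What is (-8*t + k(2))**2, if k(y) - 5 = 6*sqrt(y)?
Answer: 2881 + 636*sqrt(2) ≈ 3780.4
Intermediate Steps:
t = -6
k(y) = 5 + 6*sqrt(y)
(-8*t + k(2))**2 = (-8*(-6) + (5 + 6*sqrt(2)))**2 = (48 + (5 + 6*sqrt(2)))**2 = (53 + 6*sqrt(2))**2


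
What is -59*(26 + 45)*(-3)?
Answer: 12567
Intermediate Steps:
-59*(26 + 45)*(-3) = -59*71*(-3) = -4189*(-3) = 12567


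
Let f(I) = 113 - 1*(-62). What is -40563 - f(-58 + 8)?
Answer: -40738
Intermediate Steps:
f(I) = 175 (f(I) = 113 + 62 = 175)
-40563 - f(-58 + 8) = -40563 - 1*175 = -40563 - 175 = -40738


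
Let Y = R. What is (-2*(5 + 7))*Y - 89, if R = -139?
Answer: 3247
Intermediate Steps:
Y = -139
(-2*(5 + 7))*Y - 89 = -2*(5 + 7)*(-139) - 89 = -2*12*(-139) - 89 = -24*(-139) - 89 = 3336 - 89 = 3247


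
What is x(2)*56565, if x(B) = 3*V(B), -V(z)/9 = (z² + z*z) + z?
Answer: -15272550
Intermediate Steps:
V(z) = -18*z² - 9*z (V(z) = -9*((z² + z*z) + z) = -9*((z² + z²) + z) = -9*(2*z² + z) = -9*(z + 2*z²) = -18*z² - 9*z)
x(B) = -27*B*(1 + 2*B) (x(B) = 3*(-9*B*(1 + 2*B)) = -27*B*(1 + 2*B))
x(2)*56565 = -27*2*(1 + 2*2)*56565 = -27*2*(1 + 4)*56565 = -27*2*5*56565 = -270*56565 = -15272550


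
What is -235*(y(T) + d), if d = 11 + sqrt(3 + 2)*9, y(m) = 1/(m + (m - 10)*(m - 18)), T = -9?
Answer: -1303075/504 - 2115*sqrt(5) ≈ -7314.8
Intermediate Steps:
y(m) = 1/(m + (-18 + m)*(-10 + m)) (y(m) = 1/(m + (-10 + m)*(-18 + m)) = 1/(m + (-18 + m)*(-10 + m)))
d = 11 + 9*sqrt(5) (d = 11 + sqrt(5)*9 = 11 + 9*sqrt(5) ≈ 31.125)
-235*(y(T) + d) = -235*(1/(180 + (-9)**2 - 27*(-9)) + (11 + 9*sqrt(5))) = -235*(1/(180 + 81 + 243) + (11 + 9*sqrt(5))) = -235*(1/504 + (11 + 9*sqrt(5))) = -235*(5545/504 + 9*sqrt(5)) = -1303075/504 - 2115*sqrt(5)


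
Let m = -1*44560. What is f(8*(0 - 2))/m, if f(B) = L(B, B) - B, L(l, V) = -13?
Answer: -3/44560 ≈ -6.7325e-5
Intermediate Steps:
f(B) = -13 - B
m = -44560
f(8*(0 - 2))/m = (-13 - 8*(0 - 2))/(-44560) = (-13 - 8*(-2))*(-1/44560) = (-13 - 1*(-16))*(-1/44560) = (-13 + 16)*(-1/44560) = 3*(-1/44560) = -3/44560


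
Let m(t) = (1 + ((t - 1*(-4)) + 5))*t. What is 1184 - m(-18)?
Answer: 1040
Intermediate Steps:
m(t) = t*(10 + t) (m(t) = (1 + ((t + 4) + 5))*t = (1 + ((4 + t) + 5))*t = (1 + (9 + t))*t = (10 + t)*t = t*(10 + t))
1184 - m(-18) = 1184 - (-18)*(10 - 18) = 1184 - (-18)*(-8) = 1184 - 1*144 = 1184 - 144 = 1040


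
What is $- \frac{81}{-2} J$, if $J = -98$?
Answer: $-3969$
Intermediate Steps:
$- \frac{81}{-2} J = - \frac{81}{-2} \left(-98\right) = \left(-81\right) \left(- \frac{1}{2}\right) \left(-98\right) = \frac{81}{2} \left(-98\right) = -3969$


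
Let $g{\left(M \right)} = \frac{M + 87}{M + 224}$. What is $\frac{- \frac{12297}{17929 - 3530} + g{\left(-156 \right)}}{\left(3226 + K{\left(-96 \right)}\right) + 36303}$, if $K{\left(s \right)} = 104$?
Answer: $- \frac{35877}{760900756} \approx -4.7151 \cdot 10^{-5}$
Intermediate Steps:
$g{\left(M \right)} = \frac{87 + M}{224 + M}$
$\frac{- \frac{12297}{17929 - 3530} + g{\left(-156 \right)}}{\left(3226 + K{\left(-96 \right)}\right) + 36303} = \frac{- \frac{12297}{17929 - 3530} + \frac{87 - 156}{224 - 156}}{\left(3226 + 104\right) + 36303} = \frac{- \frac{12297}{14399} + \frac{1}{68} \left(-69\right)}{3330 + 36303} = \frac{\left(-12297\right) \frac{1}{14399} + \frac{1}{68} \left(-69\right)}{39633} = \left(- \frac{12297}{14399} - \frac{69}{68}\right) \frac{1}{39633} = \left(- \frac{107631}{57596}\right) \frac{1}{39633} = - \frac{35877}{760900756}$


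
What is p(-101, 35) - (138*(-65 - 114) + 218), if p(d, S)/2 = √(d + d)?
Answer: 24484 + 2*I*√202 ≈ 24484.0 + 28.425*I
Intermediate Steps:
p(d, S) = 2*√2*√d (p(d, S) = 2*√(d + d) = 2*√(2*d) = 2*(√2*√d) = 2*√2*√d)
p(-101, 35) - (138*(-65 - 114) + 218) = 2*√2*√(-101) - (138*(-65 - 114) + 218) = 2*√2*(I*√101) - (138*(-179) + 218) = 2*I*√202 - (-24702 + 218) = 2*I*√202 - 1*(-24484) = 2*I*√202 + 24484 = 24484 + 2*I*√202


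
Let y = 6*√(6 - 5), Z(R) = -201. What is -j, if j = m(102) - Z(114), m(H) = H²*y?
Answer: -62625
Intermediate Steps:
y = 6 (y = 6*√1 = 6*1 = 6)
m(H) = 6*H² (m(H) = H²*6 = 6*H²)
j = 62625 (j = 6*102² - 1*(-201) = 6*10404 + 201 = 62424 + 201 = 62625)
-j = -1*62625 = -62625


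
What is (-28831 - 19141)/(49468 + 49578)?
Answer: -23986/49523 ≈ -0.48434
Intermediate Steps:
(-28831 - 19141)/(49468 + 49578) = -47972/99046 = -47972*1/99046 = -23986/49523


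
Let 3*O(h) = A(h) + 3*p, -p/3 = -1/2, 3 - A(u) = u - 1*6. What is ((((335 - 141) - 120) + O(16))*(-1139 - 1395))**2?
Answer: 309372901369/9 ≈ 3.4375e+10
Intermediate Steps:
A(u) = 9 - u (A(u) = 3 - (u - 1*6) = 3 - (u - 6) = 3 - (-6 + u) = 3 + (6 - u) = 9 - u)
p = 3/2 (p = -(-3)/2 = -3*(-1/2) = 3/2 ≈ 1.5000)
O(h) = 9/2 - h/3 (O(h) = ((9 - h) + 3*(3/2))/3 = ((9 - h) + 9/2)/3 = (27/2 - h)/3 = 9/2 - h/3)
((((335 - 141) - 120) + O(16))*(-1139 - 1395))**2 = ((((335 - 141) - 120) + (9/2 - 1/3*16))*(-1139 - 1395))**2 = (((194 - 120) + (9/2 - 16/3))*(-2534))**2 = ((74 - 5/6)*(-2534))**2 = ((439/6)*(-2534))**2 = (-556213/3)**2 = 309372901369/9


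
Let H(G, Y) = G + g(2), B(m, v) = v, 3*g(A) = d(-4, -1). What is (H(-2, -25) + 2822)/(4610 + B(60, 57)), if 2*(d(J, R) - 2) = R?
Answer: 5641/9334 ≈ 0.60435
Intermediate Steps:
d(J, R) = 2 + R/2
g(A) = ½ (g(A) = (2 + (½)*(-1))/3 = (2 - ½)/3 = (⅓)*(3/2) = ½)
H(G, Y) = ½ + G (H(G, Y) = G + ½ = ½ + G)
(H(-2, -25) + 2822)/(4610 + B(60, 57)) = ((½ - 2) + 2822)/(4610 + 57) = (-3/2 + 2822)/4667 = (5641/2)*(1/4667) = 5641/9334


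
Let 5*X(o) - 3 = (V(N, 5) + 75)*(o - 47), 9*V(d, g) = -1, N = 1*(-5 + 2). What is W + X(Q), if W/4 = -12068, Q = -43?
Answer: -248097/5 ≈ -49619.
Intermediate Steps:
W = -48272 (W = 4*(-12068) = -48272)
N = -3 (N = 1*(-3) = -3)
V(d, g) = -1/9 (V(d, g) = (1/9)*(-1) = -1/9)
X(o) = -31651/45 + 674*o/45 (X(o) = 3/5 + ((-1/9 + 75)*(o - 47))/5 = 3/5 + (674*(-47 + o)/9)/5 = 3/5 + (-31678/9 + 674*o/9)/5 = 3/5 + (-31678/45 + 674*o/45) = -31651/45 + 674*o/45)
W + X(Q) = -48272 + (-31651/45 + (674/45)*(-43)) = -48272 + (-31651/45 - 28982/45) = -48272 - 6737/5 = -248097/5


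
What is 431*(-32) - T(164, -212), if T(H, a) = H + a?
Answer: -13744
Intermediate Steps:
431*(-32) - T(164, -212) = 431*(-32) - (164 - 212) = -13792 - 1*(-48) = -13792 + 48 = -13744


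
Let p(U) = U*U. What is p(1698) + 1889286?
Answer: 4772490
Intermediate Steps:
p(U) = U²
p(1698) + 1889286 = 1698² + 1889286 = 2883204 + 1889286 = 4772490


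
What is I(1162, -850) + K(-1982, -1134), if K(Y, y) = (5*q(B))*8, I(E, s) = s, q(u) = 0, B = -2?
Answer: -850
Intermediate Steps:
K(Y, y) = 0 (K(Y, y) = (5*0)*8 = 0*8 = 0)
I(1162, -850) + K(-1982, -1134) = -850 + 0 = -850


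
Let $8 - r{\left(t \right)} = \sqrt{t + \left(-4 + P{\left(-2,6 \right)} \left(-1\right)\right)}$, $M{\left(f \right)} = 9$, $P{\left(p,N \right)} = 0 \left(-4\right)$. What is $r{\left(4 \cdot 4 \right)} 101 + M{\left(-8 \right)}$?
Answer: $817 - 202 \sqrt{3} \approx 467.13$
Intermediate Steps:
$P{\left(p,N \right)} = 0$
$r{\left(t \right)} = 8 - \sqrt{-4 + t}$ ($r{\left(t \right)} = 8 - \sqrt{t + \left(-4 + 0 \left(-1\right)\right)} = 8 - \sqrt{t + \left(-4 + 0\right)} = 8 - \sqrt{t - 4} = 8 - \sqrt{-4 + t}$)
$r{\left(4 \cdot 4 \right)} 101 + M{\left(-8 \right)} = \left(8 - \sqrt{-4 + 4 \cdot 4}\right) 101 + 9 = \left(8 - \sqrt{-4 + 16}\right) 101 + 9 = \left(8 - \sqrt{12}\right) 101 + 9 = \left(8 - 2 \sqrt{3}\right) 101 + 9 = \left(808 - 202 \sqrt{3}\right) + 9 = 817 - 202 \sqrt{3}$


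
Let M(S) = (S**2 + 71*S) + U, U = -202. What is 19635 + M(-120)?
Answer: 25313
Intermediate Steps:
M(S) = -202 + S**2 + 71*S (M(S) = (S**2 + 71*S) - 202 = -202 + S**2 + 71*S)
19635 + M(-120) = 19635 + (-202 + (-120)**2 + 71*(-120)) = 19635 + (-202 + 14400 - 8520) = 19635 + 5678 = 25313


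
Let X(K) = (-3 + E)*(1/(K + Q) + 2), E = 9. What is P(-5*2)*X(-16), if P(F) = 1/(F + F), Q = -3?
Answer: -111/190 ≈ -0.58421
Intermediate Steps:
X(K) = 12 + 6/(-3 + K) (X(K) = (-3 + 9)*(1/(K - 3) + 2) = 6*(1/(-3 + K) + 2) = 6*(2 + 1/(-3 + K)) = 12 + 6/(-3 + K))
P(F) = 1/(2*F)
P(-5*2)*X(-16) = (1/(2*((-5*2))))*(6*(-5 + 2*(-16))/(-3 - 16)) = ((½)/(-10))*(6*(-5 - 32)/(-19)) = ((½)*(-⅒))*(6*(-1/19)*(-37)) = -1/20*222/19 = -111/190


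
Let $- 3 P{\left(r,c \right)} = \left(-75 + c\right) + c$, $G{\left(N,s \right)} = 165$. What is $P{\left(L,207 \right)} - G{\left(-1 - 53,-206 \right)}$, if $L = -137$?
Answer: $-278$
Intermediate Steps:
$P{\left(r,c \right)} = 25 - \frac{2 c}{3}$ ($P{\left(r,c \right)} = - \frac{\left(-75 + c\right) + c}{3} = - \frac{-75 + 2 c}{3} = 25 - \frac{2 c}{3}$)
$P{\left(L,207 \right)} - G{\left(-1 - 53,-206 \right)} = \left(25 - 138\right) - 165 = -113 - 165 = -278$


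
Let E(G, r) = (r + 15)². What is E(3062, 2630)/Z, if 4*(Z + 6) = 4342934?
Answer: 2798410/434291 ≈ 6.4436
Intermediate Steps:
Z = 2171455/2 (Z = -6 + (¼)*4342934 = -6 + 2171467/2 = 2171455/2 ≈ 1.0857e+6)
E(G, r) = (15 + r)²
E(3062, 2630)/Z = (15 + 2630)²/(2171455/2) = 2645²*(2/2171455) = 6996025*(2/2171455) = 2798410/434291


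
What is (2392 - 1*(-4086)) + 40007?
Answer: 46485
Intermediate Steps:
(2392 - 1*(-4086)) + 40007 = (2392 + 4086) + 40007 = 6478 + 40007 = 46485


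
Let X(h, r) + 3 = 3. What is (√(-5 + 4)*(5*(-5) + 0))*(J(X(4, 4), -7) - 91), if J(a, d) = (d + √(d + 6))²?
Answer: -350 + 1075*I ≈ -350.0 + 1075.0*I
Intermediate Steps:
X(h, r) = 0 (X(h, r) = -3 + 3 = 0)
J(a, d) = (d + √(6 + d))²
(√(-5 + 4)*(5*(-5) + 0))*(J(X(4, 4), -7) - 91) = (√(-5 + 4)*(5*(-5) + 0))*((-7 + √(6 - 7))² - 91) = (√(-1)*(-25 + 0))*((-7 + √(-1))² - 91) = (I*(-25))*((-7 + I)² - 91) = (-25*I)*(-91 + (-7 + I)²) = -25*I*(-91 + (-7 + I)²)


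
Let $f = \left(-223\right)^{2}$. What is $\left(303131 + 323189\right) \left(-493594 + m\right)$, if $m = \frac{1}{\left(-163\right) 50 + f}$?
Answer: $- \frac{12854056129426000}{41579} \approx -3.0915 \cdot 10^{11}$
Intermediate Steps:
$f = 49729$
$m = \frac{1}{41579}$ ($m = \frac{1}{\left(-163\right) 50 + 49729} = \frac{1}{-8150 + 49729} = \frac{1}{41579} \approx 2.4051 \cdot 10^{-5}$)
$\left(303131 + 323189\right) \left(-493594 + m\right) = \left(303131 + 323189\right) \left(-493594 + \frac{1}{41579}\right) = 626320 \left(- \frac{20523144925}{41579}\right) = - \frac{12854056129426000}{41579}$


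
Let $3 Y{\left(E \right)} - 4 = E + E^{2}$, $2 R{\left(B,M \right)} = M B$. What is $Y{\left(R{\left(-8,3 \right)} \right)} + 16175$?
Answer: $\frac{48661}{3} \approx 16220.0$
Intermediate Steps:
$R{\left(B,M \right)} = \frac{B M}{2}$ ($R{\left(B,M \right)} = \frac{M B}{2} = \frac{B M}{2}$)
$Y{\left(E \right)} = \frac{4}{3} + \frac{E}{3} + \frac{E^{2}}{3}$ ($Y{\left(E \right)} = \frac{4}{3} + \frac{E + E^{2}}{3} = \frac{4}{3} + \left(\frac{E}{3} + \frac{E^{2}}{3}\right) = \frac{4}{3} + \frac{E}{3} + \frac{E^{2}}{3}$)
$Y{\left(R{\left(-8,3 \right)} \right)} + 16175 = \left(\frac{4}{3} + \frac{\frac{1}{2} \left(-8\right) 3}{3} + \frac{\left(\frac{1}{2} \left(-8\right) 3\right)^{2}}{3}\right) + 16175 = \left(\frac{4}{3} + \frac{1}{3} \left(-12\right) + \frac{\left(-12\right)^{2}}{3}\right) + 16175 = \left(\frac{4}{3} - 4 + \frac{1}{3} \cdot 144\right) + 16175 = \left(\frac{4}{3} - 4 + 48\right) + 16175 = \frac{136}{3} + 16175 = \frac{48661}{3}$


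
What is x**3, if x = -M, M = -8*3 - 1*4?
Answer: 21952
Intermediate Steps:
M = -28 (M = -24 - 4 = -28)
x = 28 (x = -1*(-28) = 28)
x**3 = 28**3 = 21952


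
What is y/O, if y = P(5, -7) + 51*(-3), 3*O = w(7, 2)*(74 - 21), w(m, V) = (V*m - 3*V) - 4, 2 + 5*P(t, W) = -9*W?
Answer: -528/265 ≈ -1.9925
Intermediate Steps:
P(t, W) = -⅖ - 9*W/5 (P(t, W) = -⅖ + (-9*W)/5 = -⅖ - 9*W/5)
w(m, V) = -4 - 3*V + V*m (w(m, V) = (-3*V + V*m) - 4 = -4 - 3*V + V*m)
O = 212/3 (O = ((-4 - 3*2 + 2*7)*(74 - 21))/3 = ((-4 - 6 + 14)*53)/3 = (4*53)/3 = (⅓)*212 = 212/3 ≈ 70.667)
y = -704/5 (y = (-⅖ - 9/5*(-7)) + 51*(-3) = (-⅖ + 63/5) - 153 = 61/5 - 153 = -704/5 ≈ -140.80)
y/O = -704/(5*212/3) = -704/5*3/212 = -528/265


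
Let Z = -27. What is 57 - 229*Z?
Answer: 6240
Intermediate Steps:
57 - 229*Z = 57 - 229*(-27) = 57 + 6183 = 6240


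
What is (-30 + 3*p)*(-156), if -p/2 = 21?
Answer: 24336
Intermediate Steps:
p = -42 (p = -2*21 = -42)
(-30 + 3*p)*(-156) = (-30 + 3*(-42))*(-156) = (-30 - 126)*(-156) = -156*(-156) = 24336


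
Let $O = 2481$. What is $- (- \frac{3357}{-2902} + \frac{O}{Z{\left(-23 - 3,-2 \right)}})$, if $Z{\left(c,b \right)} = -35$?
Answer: $\frac{7082367}{101570} \approx 69.729$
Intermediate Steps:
$- (- \frac{3357}{-2902} + \frac{O}{Z{\left(-23 - 3,-2 \right)}}) = - (- \frac{3357}{-2902} + \frac{2481}{-35}) = - (\left(-3357\right) \left(- \frac{1}{2902}\right) + 2481 \left(- \frac{1}{35}\right)) = - (\frac{3357}{2902} - \frac{2481}{35}) = \left(-1\right) \left(- \frac{7082367}{101570}\right) = \frac{7082367}{101570}$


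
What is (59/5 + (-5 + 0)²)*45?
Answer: 1656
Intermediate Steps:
(59/5 + (-5 + 0)²)*45 = (59*(⅕) + (-5)²)*45 = (59/5 + 25)*45 = (184/5)*45 = 1656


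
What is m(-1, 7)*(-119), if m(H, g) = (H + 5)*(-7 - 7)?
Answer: 6664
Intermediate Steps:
m(H, g) = -70 - 14*H (m(H, g) = (5 + H)*(-14) = -70 - 14*H)
m(-1, 7)*(-119) = (-70 - 14*(-1))*(-119) = (-70 + 14)*(-119) = -56*(-119) = 6664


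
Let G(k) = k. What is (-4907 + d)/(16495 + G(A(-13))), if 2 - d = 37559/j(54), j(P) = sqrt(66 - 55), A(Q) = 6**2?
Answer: -4905/16531 - 37559*sqrt(11)/181841 ≈ -0.98176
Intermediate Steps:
A(Q) = 36
j(P) = sqrt(11)
d = 2 - 37559*sqrt(11)/11 (d = 2 - 37559/(sqrt(11)) = 2 - 37559*sqrt(11)/11 ≈ -11322.)
(-4907 + d)/(16495 + G(A(-13))) = (-4907 + (2 - 37559*sqrt(11)/11))/(16495 + 36) = (-4905 - 37559*sqrt(11)/11)/16531 = (-4905 - 37559*sqrt(11)/11)*(1/16531) = -4905/16531 - 37559*sqrt(11)/181841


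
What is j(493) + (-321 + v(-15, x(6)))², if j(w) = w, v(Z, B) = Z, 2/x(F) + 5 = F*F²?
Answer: 113389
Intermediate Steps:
x(F) = 2/(-5 + F³) (x(F) = 2/(-5 + F*F²) = 2/(-5 + F³))
j(493) + (-321 + v(-15, x(6)))² = 493 + (-321 - 15)² = 493 + (-336)² = 493 + 112896 = 113389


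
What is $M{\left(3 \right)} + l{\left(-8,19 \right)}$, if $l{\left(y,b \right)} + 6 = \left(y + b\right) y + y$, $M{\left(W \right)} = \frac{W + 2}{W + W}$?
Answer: $- \frac{607}{6} \approx -101.17$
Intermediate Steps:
$M{\left(W \right)} = \frac{2 + W}{2 W}$
$l{\left(y,b \right)} = -6 + y + y \left(b + y\right)$ ($l{\left(y,b \right)} = -6 + \left(\left(y + b\right) y + y\right) = -6 + \left(\left(b + y\right) y + y\right) = -6 + \left(y \left(b + y\right) + y\right) = -6 + \left(y + y \left(b + y\right)\right) = -6 + y + y \left(b + y\right)$)
$M{\left(3 \right)} + l{\left(-8,19 \right)} = \frac{2 + 3}{2 \cdot 3} + \left(-6 - 8 + \left(-8\right)^{2} + 19 \left(-8\right)\right) = \frac{1}{2} \cdot \frac{1}{3} \cdot 5 - 102 = \frac{5}{6} - 102 = - \frac{607}{6}$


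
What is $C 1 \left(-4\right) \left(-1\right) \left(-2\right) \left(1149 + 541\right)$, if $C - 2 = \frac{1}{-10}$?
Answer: $-25688$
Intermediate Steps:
$C = \frac{19}{10}$ ($C = 2 + \frac{1}{-10} = 2 - \frac{1}{10} = \frac{19}{10} \approx 1.9$)
$C 1 \left(-4\right) \left(-1\right) \left(-2\right) \left(1149 + 541\right) = \frac{19 \cdot 1 \left(-4\right) \left(-1\right)}{10} \left(-2\right) \left(1149 + 541\right) = \frac{19 \left(\left(-4\right) \left(-1\right)\right)}{10} \left(-2\right) 1690 = \frac{19}{10} \cdot 4 \left(-2\right) 1690 = \frac{38}{5} \left(-2\right) 1690 = \left(- \frac{76}{5}\right) 1690 = -25688$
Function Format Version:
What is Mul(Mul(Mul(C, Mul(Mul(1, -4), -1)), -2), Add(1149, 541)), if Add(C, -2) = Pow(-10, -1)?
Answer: -25688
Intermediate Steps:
C = Rational(19, 10) (C = Add(2, Pow(-10, -1)) = Add(2, Rational(-1, 10)) = Rational(19, 10) ≈ 1.9000)
Mul(Mul(Mul(C, Mul(Mul(1, -4), -1)), -2), Add(1149, 541)) = Mul(Mul(Mul(Rational(19, 10), Mul(Mul(1, -4), -1)), -2), Add(1149, 541)) = Mul(Mul(Mul(Rational(19, 10), Mul(-4, -1)), -2), 1690) = Mul(Mul(Mul(Rational(19, 10), 4), -2), 1690) = Mul(Mul(Rational(38, 5), -2), 1690) = Mul(Rational(-76, 5), 1690) = -25688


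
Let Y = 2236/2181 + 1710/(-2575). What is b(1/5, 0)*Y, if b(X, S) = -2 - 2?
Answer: -1622552/1123215 ≈ -1.4446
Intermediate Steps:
Y = 405638/1123215 (Y = 2236*(1/2181) + 1710*(-1/2575) = 2236/2181 - 342/515 = 405638/1123215 ≈ 0.36114)
b(X, S) = -4
b(1/5, 0)*Y = -4*405638/1123215 = -1622552/1123215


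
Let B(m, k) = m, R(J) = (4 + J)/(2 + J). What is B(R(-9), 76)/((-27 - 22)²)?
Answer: 5/16807 ≈ 0.00029750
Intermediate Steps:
R(J) = (4 + J)/(2 + J)
B(R(-9), 76)/((-27 - 22)²) = ((4 - 9)/(2 - 9))/((-27 - 22)²) = (-5/(-7))/((-49)²) = -⅐*(-5)/2401 = (5/7)*(1/2401) = 5/16807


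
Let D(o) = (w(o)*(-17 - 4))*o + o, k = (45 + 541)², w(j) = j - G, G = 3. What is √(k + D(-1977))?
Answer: I*√81862241 ≈ 9047.8*I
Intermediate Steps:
w(j) = -3 + j (w(j) = j - 1*3 = j - 3 = -3 + j)
k = 343396 (k = 586² = 343396)
D(o) = o + o*(63 - 21*o) (D(o) = ((-3 + o)*(-17 - 4))*o + o = ((-3 + o)*(-21))*o + o = (63 - 21*o)*o + o = o*(63 - 21*o) + o = o + o*(63 - 21*o))
√(k + D(-1977)) = √(343396 - 1977*(64 - 21*(-1977))) = √(343396 - 1977*(64 + 41517)) = √(343396 - 1977*41581) = √(343396 - 82205637) = √(-81862241) = I*√81862241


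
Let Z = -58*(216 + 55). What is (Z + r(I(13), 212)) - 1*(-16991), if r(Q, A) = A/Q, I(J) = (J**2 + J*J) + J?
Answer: 447035/351 ≈ 1273.6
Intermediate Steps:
Z = -15718 (Z = -58*271 = -15718)
I(J) = J + 2*J**2 (I(J) = (J**2 + J**2) + J = 2*J**2 + J = J + 2*J**2)
(Z + r(I(13), 212)) - 1*(-16991) = (-15718 + 212/((13*(1 + 2*13)))) - 1*(-16991) = (-15718 + 212/((13*(1 + 26)))) + 16991 = (-15718 + 212/((13*27))) + 16991 = (-15718 + 212/351) + 16991 = -5516806/351 + 16991 = 447035/351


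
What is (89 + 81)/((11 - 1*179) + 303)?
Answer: 34/27 ≈ 1.2593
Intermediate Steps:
(89 + 81)/((11 - 1*179) + 303) = 170/((11 - 179) + 303) = 170/(-168 + 303) = 170/135 = 170*(1/135) = 34/27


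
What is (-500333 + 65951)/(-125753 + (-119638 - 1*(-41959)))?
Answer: 217191/101716 ≈ 2.1353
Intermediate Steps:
(-500333 + 65951)/(-125753 + (-119638 - 1*(-41959))) = -434382/(-125753 + (-119638 + 41959)) = -434382/(-125753 - 77679) = -434382/(-203432) = -434382*(-1/203432) = 217191/101716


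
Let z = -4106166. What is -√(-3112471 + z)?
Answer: -I*√7218637 ≈ -2686.8*I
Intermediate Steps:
-√(-3112471 + z) = -√(-3112471 - 4106166) = -√(-7218637) = -I*√7218637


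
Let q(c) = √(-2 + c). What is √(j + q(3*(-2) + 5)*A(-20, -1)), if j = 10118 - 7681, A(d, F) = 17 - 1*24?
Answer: √(2437 - 7*I*√3) ≈ 49.366 - 0.1228*I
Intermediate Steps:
A(d, F) = -7 (A(d, F) = 17 - 24 = -7)
j = 2437
√(j + q(3*(-2) + 5)*A(-20, -1)) = √(2437 + √(-2 + (3*(-2) + 5))*(-7)) = √(2437 + √(-2 + (-6 + 5))*(-7)) = √(2437 + √(-2 - 1)*(-7)) = √(2437 + √(-3)*(-7)) = √(2437 + (I*√3)*(-7)) = √(2437 - 7*I*√3)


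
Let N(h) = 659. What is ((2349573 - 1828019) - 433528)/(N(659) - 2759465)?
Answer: -14671/459801 ≈ -0.031907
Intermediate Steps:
((2349573 - 1828019) - 433528)/(N(659) - 2759465) = ((2349573 - 1828019) - 433528)/(659 - 2759465) = (521554 - 433528)/(-2758806) = 88026*(-1/2758806) = -14671/459801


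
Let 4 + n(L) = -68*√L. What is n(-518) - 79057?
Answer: -79061 - 68*I*√518 ≈ -79061.0 - 1547.7*I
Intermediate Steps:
n(L) = -4 - 68*√L
n(-518) - 79057 = (-4 - 68*I*√518) - 79057 = -79061 - 68*I*√518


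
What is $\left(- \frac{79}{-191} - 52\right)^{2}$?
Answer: $\frac{97081609}{36481} \approx 2661.2$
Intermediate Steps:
$\left(- \frac{79}{-191} - 52\right)^{2} = \left(\left(-79\right) \left(- \frac{1}{191}\right) - 52\right)^{2} = \left(\frac{79}{191} - 52\right)^{2} = \left(- \frac{9853}{191}\right)^{2} = \frac{97081609}{36481}$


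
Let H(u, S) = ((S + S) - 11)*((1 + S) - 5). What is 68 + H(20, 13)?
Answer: 203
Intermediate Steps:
H(u, S) = (-11 + 2*S)*(-4 + S) (H(u, S) = (2*S - 11)*(-4 + S) = (-11 + 2*S)*(-4 + S))
68 + H(20, 13) = 68 + (44 - 19*13 + 2*13²) = 68 + (44 - 247 + 2*169) = 68 + (44 - 247 + 338) = 68 + 135 = 203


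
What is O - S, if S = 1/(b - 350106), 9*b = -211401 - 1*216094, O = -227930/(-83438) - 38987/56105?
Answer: 2437186303880169/1196553850355465 ≈ 2.0368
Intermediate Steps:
O = 4767507672/2340644495 (O = -227930*(-1/83438) - 38987*1/56105 = 113965/41719 - 38987/56105 = 4767507672/2340644495 ≈ 2.0368)
b = -427495/9 (b = (-211401 - 1*216094)/9 = (-211401 - 216094)/9 = (⅑)*(-427495) = -427495/9 ≈ -47499.)
S = -9/3578449 (S = 1/(-427495/9 - 350106) = 1/(-3578449/9) = -9/3578449 ≈ -2.5151e-6)
O - S = 4767507672/2340644495 - 1*(-9/3578449) = 4767507672/2340644495 + 9/3578449 = 2437186303880169/1196553850355465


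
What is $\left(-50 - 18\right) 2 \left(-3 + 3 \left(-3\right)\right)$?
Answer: $1632$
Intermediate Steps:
$\left(-50 - 18\right) 2 \left(-3 + 3 \left(-3\right)\right) = - 68 \cdot 2 \left(-3 - 9\right) = - 68 \cdot 2 \left(-12\right) = \left(-68\right) \left(-24\right) = 1632$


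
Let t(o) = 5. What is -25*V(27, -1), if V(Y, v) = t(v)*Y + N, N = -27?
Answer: -2700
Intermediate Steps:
V(Y, v) = -27 + 5*Y (V(Y, v) = 5*Y - 27 = -27 + 5*Y)
-25*V(27, -1) = -25*(-27 + 5*27) = -25*(-27 + 135) = -25*108 = -2700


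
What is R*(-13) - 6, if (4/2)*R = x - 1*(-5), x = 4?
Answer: -129/2 ≈ -64.500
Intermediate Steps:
R = 9/2 (R = (4 - 1*(-5))/2 = (4 + 5)/2 = (1/2)*9 = 9/2 ≈ 4.5000)
R*(-13) - 6 = (9/2)*(-13) - 6 = -117/2 - 6 = -129/2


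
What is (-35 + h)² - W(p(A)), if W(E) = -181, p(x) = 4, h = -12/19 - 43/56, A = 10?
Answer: 1704844817/1132096 ≈ 1505.9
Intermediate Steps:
h = -1489/1064 (h = -12*1/19 - 43*1/56 = -12/19 - 43/56 = -1489/1064 ≈ -1.3994)
(-35 + h)² - W(p(A)) = (-35 - 1489/1064)² - 1*(-181) = (-38729/1064)² + 181 = 1499935441/1132096 + 181 = 1704844817/1132096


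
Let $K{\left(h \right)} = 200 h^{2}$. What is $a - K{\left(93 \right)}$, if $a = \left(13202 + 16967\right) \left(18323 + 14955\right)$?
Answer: $1002234182$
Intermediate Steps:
$a = 1003963982$ ($a = 30169 \cdot 33278 = 1003963982$)
$a - K{\left(93 \right)} = 1003963982 - 200 \cdot 93^{2} = 1003963982 - 200 \cdot 8649 = 1003963982 - 1729800 = 1002234182$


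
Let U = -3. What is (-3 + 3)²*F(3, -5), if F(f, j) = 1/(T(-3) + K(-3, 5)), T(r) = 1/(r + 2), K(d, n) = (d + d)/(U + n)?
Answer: 0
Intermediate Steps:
K(d, n) = 2*d/(-3 + n) (K(d, n) = (d + d)/(-3 + n) = (2*d)/(-3 + n) = 2*d/(-3 + n))
T(r) = 1/(2 + r)
F(f, j) = -¼ (F(f, j) = 1/(1/(2 - 3) + 2*(-3)/(-3 + 5)) = 1/(1/(-1) + 2*(-3)/2) = 1/(-1 + 2*(-3)*(½)) = 1/(-1 - 3) = 1/(-4) = -¼)
(-3 + 3)²*F(3, -5) = (-3 + 3)²*(-¼) = 0²*(-¼) = 0*(-¼) = 0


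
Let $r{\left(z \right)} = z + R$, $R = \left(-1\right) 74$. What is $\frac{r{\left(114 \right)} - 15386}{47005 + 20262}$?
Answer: $- \frac{15346}{67267} \approx -0.22814$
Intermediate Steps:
$R = -74$
$r{\left(z \right)} = -74 + z$ ($r{\left(z \right)} = z - 74 = -74 + z$)
$\frac{r{\left(114 \right)} - 15386}{47005 + 20262} = \frac{\left(-74 + 114\right) - 15386}{47005 + 20262} = \frac{40 - 15386}{67267} = \left(-15346\right) \frac{1}{67267} = - \frac{15346}{67267}$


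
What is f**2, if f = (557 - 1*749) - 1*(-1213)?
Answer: 1042441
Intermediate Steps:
f = 1021 (f = (557 - 749) + 1213 = -192 + 1213 = 1021)
f**2 = 1021**2 = 1042441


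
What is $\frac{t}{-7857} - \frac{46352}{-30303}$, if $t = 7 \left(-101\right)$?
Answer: $\frac{42845765}{26454519} \approx 1.6196$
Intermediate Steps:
$t = -707$
$\frac{t}{-7857} - \frac{46352}{-30303} = - \frac{707}{-7857} - \frac{46352}{-30303} = \left(-707\right) \left(- \frac{1}{7857}\right) - - \frac{46352}{30303} = \frac{707}{7857} + \frac{46352}{30303} = \frac{42845765}{26454519}$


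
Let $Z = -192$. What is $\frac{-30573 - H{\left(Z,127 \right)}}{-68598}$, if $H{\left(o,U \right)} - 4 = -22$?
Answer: $\frac{3395}{7622} \approx 0.44542$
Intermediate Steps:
$H{\left(o,U \right)} = -18$ ($H{\left(o,U \right)} = 4 - 22 = -18$)
$\frac{-30573 - H{\left(Z,127 \right)}}{-68598} = \frac{-30573 - -18}{-68598} = \left(-30573 + 18\right) \left(- \frac{1}{68598}\right) = \left(-30555\right) \left(- \frac{1}{68598}\right) = \frac{3395}{7622}$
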